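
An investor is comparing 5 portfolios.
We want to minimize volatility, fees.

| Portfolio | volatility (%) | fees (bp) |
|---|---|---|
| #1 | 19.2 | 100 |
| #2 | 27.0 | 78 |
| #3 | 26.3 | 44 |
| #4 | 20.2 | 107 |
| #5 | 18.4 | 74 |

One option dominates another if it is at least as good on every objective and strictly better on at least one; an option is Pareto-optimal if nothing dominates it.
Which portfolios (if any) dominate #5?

#1: worse on volatility (19.2 vs 18.4).
#2: worse on volatility (27.0 vs 18.4).
#3: worse on volatility (26.3 vs 18.4).
#4: worse on volatility (20.2 vs 18.4).
No option dominates #5.

none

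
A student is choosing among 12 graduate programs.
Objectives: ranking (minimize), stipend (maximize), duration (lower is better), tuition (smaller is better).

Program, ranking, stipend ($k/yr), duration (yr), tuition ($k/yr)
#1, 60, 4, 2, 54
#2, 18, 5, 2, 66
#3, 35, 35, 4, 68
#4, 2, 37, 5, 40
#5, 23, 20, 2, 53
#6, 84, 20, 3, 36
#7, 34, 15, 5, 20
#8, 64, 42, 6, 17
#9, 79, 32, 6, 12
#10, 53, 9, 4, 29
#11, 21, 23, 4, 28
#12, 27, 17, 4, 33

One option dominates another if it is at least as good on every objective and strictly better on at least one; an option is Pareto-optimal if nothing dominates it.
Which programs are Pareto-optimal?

#2, #3, #4, #5, #6, #7, #8, #9, #11

#1: dominated by #5 (ranking 23≤60, stipend 20≥4, duration 2≤2, tuition 53≤54).
#2: not dominated.
#3: not dominated.
#4: not dominated (best ranking).
#5: not dominated.
#6: not dominated.
#7: not dominated.
#8: not dominated (best stipend).
#9: not dominated (best tuition).
#10: dominated by #11 (ranking 21≤53, stipend 23≥9, duration 4≤4, tuition 28≤29).
#11: not dominated.
#12: dominated by #11 (ranking 21≤27, stipend 23≥17, duration 4≤4, tuition 28≤33).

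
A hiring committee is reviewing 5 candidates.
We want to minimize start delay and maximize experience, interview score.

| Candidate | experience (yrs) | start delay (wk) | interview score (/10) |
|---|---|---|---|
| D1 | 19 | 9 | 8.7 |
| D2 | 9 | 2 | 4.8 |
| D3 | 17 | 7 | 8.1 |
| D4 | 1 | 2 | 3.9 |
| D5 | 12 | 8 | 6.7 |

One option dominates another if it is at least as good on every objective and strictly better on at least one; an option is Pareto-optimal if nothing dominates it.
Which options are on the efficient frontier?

D1: not dominated (best experience).
D2: not dominated.
D3: not dominated.
D4: dominated by D2 (experience 9≥1, start delay 2≤2, interview score 4.8≥3.9).
D5: dominated by D3 (experience 17≥12, start delay 7≤8, interview score 8.1≥6.7).

D1, D2, D3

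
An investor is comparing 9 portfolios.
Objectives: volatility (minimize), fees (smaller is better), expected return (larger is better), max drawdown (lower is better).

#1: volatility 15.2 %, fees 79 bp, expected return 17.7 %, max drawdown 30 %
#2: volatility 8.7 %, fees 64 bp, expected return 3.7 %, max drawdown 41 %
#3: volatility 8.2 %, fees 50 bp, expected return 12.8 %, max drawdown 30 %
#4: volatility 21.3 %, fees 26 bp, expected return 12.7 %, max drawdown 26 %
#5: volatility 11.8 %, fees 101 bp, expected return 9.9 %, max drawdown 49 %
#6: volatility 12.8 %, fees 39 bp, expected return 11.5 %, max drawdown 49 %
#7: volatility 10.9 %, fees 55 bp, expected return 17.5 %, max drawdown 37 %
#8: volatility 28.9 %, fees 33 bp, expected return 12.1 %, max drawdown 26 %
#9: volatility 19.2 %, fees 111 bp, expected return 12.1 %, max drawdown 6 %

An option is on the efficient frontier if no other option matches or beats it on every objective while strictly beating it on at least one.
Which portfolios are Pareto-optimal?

#1: not dominated (best expected return).
#2: dominated by #3 (volatility 8.2≤8.7, fees 50≤64, expected return 12.8≥3.7, max drawdown 30≤41).
#3: not dominated (best volatility).
#4: not dominated (best fees).
#5: dominated by #3 (volatility 8.2≤11.8, fees 50≤101, expected return 12.8≥9.9, max drawdown 30≤49).
#6: not dominated.
#7: not dominated.
#8: dominated by #4 (volatility 21.3≤28.9, fees 26≤33, expected return 12.7≥12.1, max drawdown 26≤26).
#9: not dominated (best max drawdown).

#1, #3, #4, #6, #7, #9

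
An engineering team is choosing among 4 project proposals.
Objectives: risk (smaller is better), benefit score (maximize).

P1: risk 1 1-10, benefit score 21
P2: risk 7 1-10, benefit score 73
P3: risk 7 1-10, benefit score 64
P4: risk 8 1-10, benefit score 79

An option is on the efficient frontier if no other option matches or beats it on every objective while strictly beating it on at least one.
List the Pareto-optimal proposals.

P1, P2, P4

P1: not dominated (best risk).
P2: not dominated.
P3: dominated by P2 (risk 7≤7, benefit score 73≥64).
P4: not dominated (best benefit score).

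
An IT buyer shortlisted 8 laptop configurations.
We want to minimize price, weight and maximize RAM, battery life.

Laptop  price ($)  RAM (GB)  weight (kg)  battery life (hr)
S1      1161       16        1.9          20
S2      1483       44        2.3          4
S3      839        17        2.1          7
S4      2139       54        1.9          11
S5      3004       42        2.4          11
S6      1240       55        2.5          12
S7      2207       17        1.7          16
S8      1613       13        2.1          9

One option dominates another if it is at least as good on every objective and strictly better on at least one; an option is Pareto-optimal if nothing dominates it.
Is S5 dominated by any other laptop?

S4 vs S5: price 2139≤3004, RAM 54≥42, weight 1.9≤2.4, battery life 11≥11 — S4 is at least as good on every objective and strictly better on at least one, so S4 dominates S5.

Yes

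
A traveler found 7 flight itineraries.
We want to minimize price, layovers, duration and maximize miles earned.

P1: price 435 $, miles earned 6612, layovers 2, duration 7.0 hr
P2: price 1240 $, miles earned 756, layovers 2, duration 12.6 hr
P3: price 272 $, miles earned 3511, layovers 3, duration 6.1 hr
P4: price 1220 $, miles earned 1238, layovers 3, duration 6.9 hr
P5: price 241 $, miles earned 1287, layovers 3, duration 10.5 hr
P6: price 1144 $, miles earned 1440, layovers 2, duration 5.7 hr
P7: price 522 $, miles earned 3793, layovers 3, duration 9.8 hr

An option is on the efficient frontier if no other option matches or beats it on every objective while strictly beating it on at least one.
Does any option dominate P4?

P3 vs P4: price 272≤1220, miles earned 3511≥1238, layovers 3≤3, duration 6.1≤6.9 — P3 is at least as good on every objective and strictly better on at least one, so P3 dominates P4.

Yes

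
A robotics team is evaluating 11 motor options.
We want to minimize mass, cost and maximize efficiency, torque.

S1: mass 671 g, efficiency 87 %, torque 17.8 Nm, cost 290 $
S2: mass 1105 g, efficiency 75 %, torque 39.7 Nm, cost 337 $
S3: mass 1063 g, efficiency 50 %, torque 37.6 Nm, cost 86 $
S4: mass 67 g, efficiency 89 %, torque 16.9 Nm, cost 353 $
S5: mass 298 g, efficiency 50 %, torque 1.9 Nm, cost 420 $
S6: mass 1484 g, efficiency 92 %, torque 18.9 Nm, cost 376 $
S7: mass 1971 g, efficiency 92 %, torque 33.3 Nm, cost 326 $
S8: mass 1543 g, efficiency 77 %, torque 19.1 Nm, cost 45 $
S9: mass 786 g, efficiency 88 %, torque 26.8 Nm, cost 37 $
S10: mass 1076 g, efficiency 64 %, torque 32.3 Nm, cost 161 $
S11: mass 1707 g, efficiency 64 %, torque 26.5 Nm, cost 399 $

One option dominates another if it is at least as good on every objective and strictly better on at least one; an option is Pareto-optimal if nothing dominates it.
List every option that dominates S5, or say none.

S4: mass 67≤298, efficiency 89≥50, torque 16.9≥1.9, cost 353≤420 — dominates S5.
Others (S1, S2, S3, S6, S7, S8, S9, S10, S11) are each worse than S5 on at least one objective.

S4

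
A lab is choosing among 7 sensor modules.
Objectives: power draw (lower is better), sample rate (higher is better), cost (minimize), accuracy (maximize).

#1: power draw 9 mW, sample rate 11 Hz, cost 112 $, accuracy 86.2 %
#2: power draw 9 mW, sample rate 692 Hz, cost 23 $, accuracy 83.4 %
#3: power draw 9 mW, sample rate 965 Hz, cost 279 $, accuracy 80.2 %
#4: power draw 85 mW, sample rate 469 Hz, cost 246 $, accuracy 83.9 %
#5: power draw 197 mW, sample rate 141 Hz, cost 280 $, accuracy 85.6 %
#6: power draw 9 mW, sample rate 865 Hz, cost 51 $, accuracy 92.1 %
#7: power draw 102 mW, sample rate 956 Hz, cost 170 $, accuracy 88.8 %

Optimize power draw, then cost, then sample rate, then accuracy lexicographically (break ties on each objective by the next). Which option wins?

First minimize power draw: best is 9, kept {#1, #2, #3, #6}.
Then minimize cost: best is 23, kept {#2}.

#2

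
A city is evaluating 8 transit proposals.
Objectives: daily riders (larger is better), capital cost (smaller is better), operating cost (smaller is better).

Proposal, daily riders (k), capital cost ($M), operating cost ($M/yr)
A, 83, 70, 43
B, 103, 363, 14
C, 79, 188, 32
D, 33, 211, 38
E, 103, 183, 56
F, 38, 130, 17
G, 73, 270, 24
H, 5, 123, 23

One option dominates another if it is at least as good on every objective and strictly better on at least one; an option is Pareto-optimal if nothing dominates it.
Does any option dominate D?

C vs D: daily riders 79≥33, capital cost 188≤211, operating cost 32≤38 — C is at least as good on every objective and strictly better on at least one, so C dominates D.

Yes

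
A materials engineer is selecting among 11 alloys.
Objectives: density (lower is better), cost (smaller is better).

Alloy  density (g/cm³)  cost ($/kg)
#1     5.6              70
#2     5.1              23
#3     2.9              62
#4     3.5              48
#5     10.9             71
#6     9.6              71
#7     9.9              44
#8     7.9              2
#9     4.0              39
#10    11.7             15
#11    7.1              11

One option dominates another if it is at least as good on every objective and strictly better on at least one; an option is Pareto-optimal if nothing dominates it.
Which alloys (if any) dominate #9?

#1: worse on density (5.6 vs 4.0).
#2: worse on density (5.1 vs 4.0).
#3: worse on cost (62 vs 39).
#4: worse on cost (48 vs 39).
#5: worse on density (10.9 vs 4.0).
#6: worse on density (9.6 vs 4.0).
#7: worse on density (9.9 vs 4.0).
#8: worse on density (7.9 vs 4.0).
#10: worse on density (11.7 vs 4.0).
#11: worse on density (7.1 vs 4.0).
No option dominates #9.

none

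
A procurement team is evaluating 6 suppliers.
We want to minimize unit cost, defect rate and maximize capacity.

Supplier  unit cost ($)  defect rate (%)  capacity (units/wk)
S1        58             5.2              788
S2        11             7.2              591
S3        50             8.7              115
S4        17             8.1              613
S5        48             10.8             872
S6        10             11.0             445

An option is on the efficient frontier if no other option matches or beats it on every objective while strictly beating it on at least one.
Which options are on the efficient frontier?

S1: not dominated (best defect rate).
S2: not dominated.
S3: dominated by S2 (unit cost 11≤50, defect rate 7.2≤8.7, capacity 591≥115).
S4: not dominated.
S5: not dominated (best capacity).
S6: not dominated (best unit cost).

S1, S2, S4, S5, S6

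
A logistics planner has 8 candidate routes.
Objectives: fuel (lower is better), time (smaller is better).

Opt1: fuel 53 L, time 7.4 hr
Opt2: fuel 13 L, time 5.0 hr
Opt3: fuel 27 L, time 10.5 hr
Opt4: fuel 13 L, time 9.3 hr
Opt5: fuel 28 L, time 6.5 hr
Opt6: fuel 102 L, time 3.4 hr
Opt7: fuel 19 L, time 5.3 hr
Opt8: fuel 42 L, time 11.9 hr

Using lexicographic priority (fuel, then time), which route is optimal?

First minimize fuel: best is 13, kept {Opt2, Opt4}.
Then minimize time: best is 5.0, kept {Opt2}.

Opt2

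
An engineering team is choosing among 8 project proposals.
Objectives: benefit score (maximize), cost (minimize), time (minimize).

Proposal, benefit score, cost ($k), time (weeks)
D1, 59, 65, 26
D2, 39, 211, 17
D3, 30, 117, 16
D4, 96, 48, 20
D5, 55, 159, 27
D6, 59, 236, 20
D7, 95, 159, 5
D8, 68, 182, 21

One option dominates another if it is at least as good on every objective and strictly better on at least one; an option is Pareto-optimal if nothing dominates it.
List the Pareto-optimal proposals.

D3, D4, D7

D1: dominated by D4 (benefit score 96≥59, cost 48≤65, time 20≤26).
D2: dominated by D7 (benefit score 95≥39, cost 159≤211, time 5≤17).
D3: not dominated.
D4: not dominated (best benefit score).
D5: dominated by D1 (benefit score 59≥55, cost 65≤159, time 26≤27).
D6: dominated by D4 (benefit score 96≥59, cost 48≤236, time 20≤20).
D7: not dominated (best time).
D8: dominated by D4 (benefit score 96≥68, cost 48≤182, time 20≤21).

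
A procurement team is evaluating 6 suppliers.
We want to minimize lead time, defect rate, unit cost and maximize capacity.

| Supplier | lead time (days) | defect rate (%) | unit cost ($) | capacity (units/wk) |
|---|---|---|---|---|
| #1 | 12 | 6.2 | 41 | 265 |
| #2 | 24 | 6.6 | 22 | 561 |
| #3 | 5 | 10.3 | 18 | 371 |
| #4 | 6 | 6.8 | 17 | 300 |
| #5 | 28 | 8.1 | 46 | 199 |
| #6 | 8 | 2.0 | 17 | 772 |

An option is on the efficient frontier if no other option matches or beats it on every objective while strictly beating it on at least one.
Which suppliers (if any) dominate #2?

#6

#6: lead time 8≤24, defect rate 2.0≤6.6, unit cost 17≤22, capacity 772≥561 — dominates #2.
Others (#1, #3, #4, #5) are each worse than #2 on at least one objective.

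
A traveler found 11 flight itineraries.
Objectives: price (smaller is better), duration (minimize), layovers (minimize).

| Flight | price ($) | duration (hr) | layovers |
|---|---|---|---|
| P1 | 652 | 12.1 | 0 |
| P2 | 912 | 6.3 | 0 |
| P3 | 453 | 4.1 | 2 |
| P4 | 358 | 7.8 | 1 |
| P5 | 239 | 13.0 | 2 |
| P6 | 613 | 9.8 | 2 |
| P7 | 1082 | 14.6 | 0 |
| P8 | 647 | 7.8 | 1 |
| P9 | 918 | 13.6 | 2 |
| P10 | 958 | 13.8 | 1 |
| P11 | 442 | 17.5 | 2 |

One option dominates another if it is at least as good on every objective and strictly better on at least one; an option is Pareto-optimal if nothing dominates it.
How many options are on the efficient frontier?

P1: not dominated.
P2: not dominated.
P3: not dominated (best duration).
P4: not dominated.
P5: not dominated (best price).
P6: dominated by P3 (price 453≤613, duration 4.1≤9.8, layovers 2≤2).
P7: dominated by P1 (price 652≤1082, duration 12.1≤14.6, layovers 0≤0).
P8: dominated by P4 (price 358≤647, duration 7.8≤7.8, layovers 1≤1).
P9: dominated by P1 (price 652≤918, duration 12.1≤13.6, layovers 0≤2).
P10: dominated by P1 (price 652≤958, duration 12.1≤13.8, layovers 0≤1).
P11: dominated by P4 (price 358≤442, duration 7.8≤17.5, layovers 1≤2).
Pareto-optimal: P1, P2, P3, P4, P5 → 5.

5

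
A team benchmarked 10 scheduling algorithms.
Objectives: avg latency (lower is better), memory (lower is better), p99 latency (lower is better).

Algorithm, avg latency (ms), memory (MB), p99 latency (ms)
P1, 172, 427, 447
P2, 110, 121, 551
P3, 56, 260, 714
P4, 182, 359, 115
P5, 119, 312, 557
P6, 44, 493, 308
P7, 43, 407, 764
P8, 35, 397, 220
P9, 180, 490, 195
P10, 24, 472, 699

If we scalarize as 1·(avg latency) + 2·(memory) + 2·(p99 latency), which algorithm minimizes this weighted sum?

P1: 1·172 + 2·427 + 2·447 = 1920
P2: 1·110 + 2·121 + 2·551 = 1454
P3: 1·56 + 2·260 + 2·714 = 2004
P4: 1·182 + 2·359 + 2·115 = 1130
P5: 1·119 + 2·312 + 2·557 = 1857
P6: 1·44 + 2·493 + 2·308 = 1646
P7: 1·43 + 2·407 + 2·764 = 2385
P8: 1·35 + 2·397 + 2·220 = 1269
P9: 1·180 + 2·490 + 2·195 = 1550
P10: 1·24 + 2·472 + 2·699 = 2366
Lowest: P4 at 1130.

P4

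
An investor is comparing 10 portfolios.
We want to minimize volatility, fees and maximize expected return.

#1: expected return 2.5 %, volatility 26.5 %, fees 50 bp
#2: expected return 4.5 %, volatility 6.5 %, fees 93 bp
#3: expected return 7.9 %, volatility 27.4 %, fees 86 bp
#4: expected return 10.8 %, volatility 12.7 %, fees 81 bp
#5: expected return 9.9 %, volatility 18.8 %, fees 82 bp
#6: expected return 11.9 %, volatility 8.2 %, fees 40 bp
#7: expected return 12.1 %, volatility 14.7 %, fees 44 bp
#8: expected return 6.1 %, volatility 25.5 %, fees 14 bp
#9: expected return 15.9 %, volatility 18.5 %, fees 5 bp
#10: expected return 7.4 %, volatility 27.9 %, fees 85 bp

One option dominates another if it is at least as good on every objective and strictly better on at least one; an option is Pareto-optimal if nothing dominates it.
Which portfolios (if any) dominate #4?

#6: expected return 11.9≥10.8, volatility 8.2≤12.7, fees 40≤81 — dominates #4.
Others (#1, #2, #3, #5, #7, #8, #9, #10) are each worse than #4 on at least one objective.

#6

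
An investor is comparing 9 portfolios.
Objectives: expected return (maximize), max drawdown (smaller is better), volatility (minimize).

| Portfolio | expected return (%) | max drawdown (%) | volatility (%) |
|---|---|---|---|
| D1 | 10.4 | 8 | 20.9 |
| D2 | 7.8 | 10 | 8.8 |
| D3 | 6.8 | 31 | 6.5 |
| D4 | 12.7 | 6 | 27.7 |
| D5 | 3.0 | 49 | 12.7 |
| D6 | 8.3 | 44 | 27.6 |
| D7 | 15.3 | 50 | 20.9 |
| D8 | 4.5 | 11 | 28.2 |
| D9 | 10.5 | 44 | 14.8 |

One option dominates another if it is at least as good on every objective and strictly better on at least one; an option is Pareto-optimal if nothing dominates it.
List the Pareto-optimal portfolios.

D1, D2, D3, D4, D7, D9

D1: not dominated.
D2: not dominated.
D3: not dominated (best volatility).
D4: not dominated (best max drawdown).
D5: dominated by D2 (expected return 7.8≥3.0, max drawdown 10≤49, volatility 8.8≤12.7).
D6: dominated by D1 (expected return 10.4≥8.3, max drawdown 8≤44, volatility 20.9≤27.6).
D7: not dominated (best expected return).
D8: dominated by D1 (expected return 10.4≥4.5, max drawdown 8≤11, volatility 20.9≤28.2).
D9: not dominated.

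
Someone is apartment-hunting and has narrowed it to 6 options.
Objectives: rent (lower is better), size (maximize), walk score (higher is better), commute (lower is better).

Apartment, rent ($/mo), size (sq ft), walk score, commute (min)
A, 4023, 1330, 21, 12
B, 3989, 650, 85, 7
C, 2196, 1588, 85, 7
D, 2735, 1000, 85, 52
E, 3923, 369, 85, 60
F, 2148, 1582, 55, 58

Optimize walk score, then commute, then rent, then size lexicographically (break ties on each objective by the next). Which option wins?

First maximize walk score: best is 85, kept {B, C, D, E}.
Then minimize commute: best is 7, kept {B, C}.
Then minimize rent: best is 2196, kept {C}.

C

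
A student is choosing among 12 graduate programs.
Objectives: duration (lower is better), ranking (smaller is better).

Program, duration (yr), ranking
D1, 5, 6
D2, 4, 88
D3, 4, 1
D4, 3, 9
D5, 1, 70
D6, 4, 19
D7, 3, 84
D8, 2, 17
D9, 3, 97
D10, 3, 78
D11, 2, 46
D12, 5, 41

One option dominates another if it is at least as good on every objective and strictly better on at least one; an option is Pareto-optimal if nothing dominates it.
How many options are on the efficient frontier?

D1: dominated by D3 (duration 4≤5, ranking 1≤6).
D2: dominated by D3 (duration 4≤4, ranking 1≤88).
D3: not dominated (best ranking).
D4: not dominated.
D5: not dominated (best duration).
D6: dominated by D3 (duration 4≤4, ranking 1≤19).
D7: dominated by D4 (duration 3≤3, ranking 9≤84).
D8: not dominated.
D9: dominated by D4 (duration 3≤3, ranking 9≤97).
D10: dominated by D4 (duration 3≤3, ranking 9≤78).
D11: dominated by D8 (duration 2≤2, ranking 17≤46).
D12: dominated by D1 (duration 5≤5, ranking 6≤41).
Pareto-optimal: D3, D4, D5, D8 → 4.

4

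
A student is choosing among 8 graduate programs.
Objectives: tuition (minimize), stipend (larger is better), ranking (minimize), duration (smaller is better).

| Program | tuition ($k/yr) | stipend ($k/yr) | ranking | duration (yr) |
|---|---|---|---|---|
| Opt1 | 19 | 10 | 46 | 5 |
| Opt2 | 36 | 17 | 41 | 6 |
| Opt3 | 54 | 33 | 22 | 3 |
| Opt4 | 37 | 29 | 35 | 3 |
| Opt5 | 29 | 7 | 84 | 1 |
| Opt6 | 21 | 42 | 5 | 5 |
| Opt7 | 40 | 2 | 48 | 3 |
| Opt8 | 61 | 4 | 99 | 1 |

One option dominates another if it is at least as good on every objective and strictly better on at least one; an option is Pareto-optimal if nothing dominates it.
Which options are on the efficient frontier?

Opt1, Opt3, Opt4, Opt5, Opt6

Opt1: not dominated (best tuition).
Opt2: dominated by Opt6 (tuition 21≤36, stipend 42≥17, ranking 5≤41, duration 5≤6).
Opt3: not dominated.
Opt4: not dominated.
Opt5: not dominated.
Opt6: not dominated (best stipend).
Opt7: dominated by Opt4 (tuition 37≤40, stipend 29≥2, ranking 35≤48, duration 3≤3).
Opt8: dominated by Opt5 (tuition 29≤61, stipend 7≥4, ranking 84≤99, duration 1≤1).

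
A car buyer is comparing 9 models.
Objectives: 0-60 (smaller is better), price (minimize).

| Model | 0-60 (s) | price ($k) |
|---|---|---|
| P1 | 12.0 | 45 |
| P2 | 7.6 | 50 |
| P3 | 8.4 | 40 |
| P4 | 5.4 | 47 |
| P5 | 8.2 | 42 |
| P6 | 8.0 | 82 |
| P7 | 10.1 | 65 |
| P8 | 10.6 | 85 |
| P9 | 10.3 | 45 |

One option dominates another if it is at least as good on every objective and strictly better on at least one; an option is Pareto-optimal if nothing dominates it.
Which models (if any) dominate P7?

P2, P3, P4, P5

P2: 0-60 7.6≤10.1, price 50≤65 — dominates P7.
P3: 0-60 8.4≤10.1, price 40≤65 — dominates P7.
P4: 0-60 5.4≤10.1, price 47≤65 — dominates P7.
P5: 0-60 8.2≤10.1, price 42≤65 — dominates P7.
Others (P1, P6, P8, P9) are each worse than P7 on at least one objective.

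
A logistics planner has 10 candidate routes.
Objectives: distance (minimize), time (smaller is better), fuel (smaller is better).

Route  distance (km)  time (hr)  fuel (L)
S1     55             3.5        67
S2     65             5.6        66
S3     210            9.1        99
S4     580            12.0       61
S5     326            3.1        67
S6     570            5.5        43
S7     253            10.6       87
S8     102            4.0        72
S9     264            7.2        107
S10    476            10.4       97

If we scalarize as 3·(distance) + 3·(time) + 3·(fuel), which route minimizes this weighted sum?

S1: 3·55 + 3·3.5 + 3·67 = 376.5
S2: 3·65 + 3·5.6 + 3·66 = 409.8
S3: 3·210 + 3·9.1 + 3·99 = 954.3
S4: 3·580 + 3·12.0 + 3·61 = 1959.0
S5: 3·326 + 3·3.1 + 3·67 = 1188.3
S6: 3·570 + 3·5.5 + 3·43 = 1855.5
S7: 3·253 + 3·10.6 + 3·87 = 1051.8
S8: 3·102 + 3·4.0 + 3·72 = 534.0
S9: 3·264 + 3·7.2 + 3·107 = 1134.6
S10: 3·476 + 3·10.4 + 3·97 = 1750.2
Lowest: S1 at 376.5.

S1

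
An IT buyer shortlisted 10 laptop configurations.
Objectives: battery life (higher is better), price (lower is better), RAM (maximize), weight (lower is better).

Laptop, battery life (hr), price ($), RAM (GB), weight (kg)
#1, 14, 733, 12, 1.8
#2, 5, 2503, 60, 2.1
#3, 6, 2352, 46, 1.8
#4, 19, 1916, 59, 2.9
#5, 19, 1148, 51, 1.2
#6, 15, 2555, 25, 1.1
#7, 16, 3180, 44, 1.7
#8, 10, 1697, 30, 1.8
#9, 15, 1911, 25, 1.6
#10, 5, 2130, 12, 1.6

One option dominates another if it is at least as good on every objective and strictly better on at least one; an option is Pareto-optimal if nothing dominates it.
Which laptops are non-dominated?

#1: not dominated (best price).
#2: not dominated (best RAM).
#3: dominated by #5 (battery life 19≥6, price 1148≤2352, RAM 51≥46, weight 1.2≤1.8).
#4: not dominated.
#5: not dominated.
#6: not dominated (best weight).
#7: dominated by #5 (battery life 19≥16, price 1148≤3180, RAM 51≥44, weight 1.2≤1.7).
#8: dominated by #5 (battery life 19≥10, price 1148≤1697, RAM 51≥30, weight 1.2≤1.8).
#9: dominated by #5 (battery life 19≥15, price 1148≤1911, RAM 51≥25, weight 1.2≤1.6).
#10: dominated by #5 (battery life 19≥5, price 1148≤2130, RAM 51≥12, weight 1.2≤1.6).

#1, #2, #4, #5, #6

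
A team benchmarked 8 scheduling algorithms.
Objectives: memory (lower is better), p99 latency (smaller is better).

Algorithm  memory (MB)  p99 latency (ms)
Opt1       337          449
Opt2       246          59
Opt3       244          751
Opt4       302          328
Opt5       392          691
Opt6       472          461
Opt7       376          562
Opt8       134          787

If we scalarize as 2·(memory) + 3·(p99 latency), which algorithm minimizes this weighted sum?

Opt2

Opt1: 2·337 + 3·449 = 2021
Opt2: 2·246 + 3·59 = 669
Opt3: 2·244 + 3·751 = 2741
Opt4: 2·302 + 3·328 = 1588
Opt5: 2·392 + 3·691 = 2857
Opt6: 2·472 + 3·461 = 2327
Opt7: 2·376 + 3·562 = 2438
Opt8: 2·134 + 3·787 = 2629
Lowest: Opt2 at 669.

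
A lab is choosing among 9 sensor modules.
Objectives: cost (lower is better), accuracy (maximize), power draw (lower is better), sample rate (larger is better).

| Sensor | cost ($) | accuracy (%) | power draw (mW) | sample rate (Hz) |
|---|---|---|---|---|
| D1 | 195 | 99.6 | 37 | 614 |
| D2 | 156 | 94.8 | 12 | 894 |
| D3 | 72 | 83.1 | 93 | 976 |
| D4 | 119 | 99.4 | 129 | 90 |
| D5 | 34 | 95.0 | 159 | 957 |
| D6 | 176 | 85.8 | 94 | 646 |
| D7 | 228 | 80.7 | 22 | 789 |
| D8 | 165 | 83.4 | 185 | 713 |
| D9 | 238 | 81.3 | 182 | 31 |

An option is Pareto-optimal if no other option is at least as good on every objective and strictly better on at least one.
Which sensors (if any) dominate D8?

D2: cost 156≤165, accuracy 94.8≥83.4, power draw 12≤185, sample rate 894≥713 — dominates D8.
D5: cost 34≤165, accuracy 95.0≥83.4, power draw 159≤185, sample rate 957≥713 — dominates D8.
Others (D1, D3, D4, D6, D7, D9) are each worse than D8 on at least one objective.

D2, D5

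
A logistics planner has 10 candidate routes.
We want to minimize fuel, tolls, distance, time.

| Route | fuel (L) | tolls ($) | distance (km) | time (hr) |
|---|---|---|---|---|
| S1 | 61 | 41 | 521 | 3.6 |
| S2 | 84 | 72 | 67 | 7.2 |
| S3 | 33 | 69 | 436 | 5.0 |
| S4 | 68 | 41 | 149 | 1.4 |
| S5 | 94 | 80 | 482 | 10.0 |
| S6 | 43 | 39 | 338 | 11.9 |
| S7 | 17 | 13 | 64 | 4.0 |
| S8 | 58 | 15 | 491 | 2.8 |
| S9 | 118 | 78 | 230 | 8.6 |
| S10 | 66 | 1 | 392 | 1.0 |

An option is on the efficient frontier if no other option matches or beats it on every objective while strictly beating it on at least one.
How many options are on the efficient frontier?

S1: dominated by S8 (fuel 58≤61, tolls 15≤41, distance 491≤521, time 2.8≤3.6).
S2: dominated by S7 (fuel 17≤84, tolls 13≤72, distance 64≤67, time 4.0≤7.2).
S3: dominated by S7 (fuel 17≤33, tolls 13≤69, distance 64≤436, time 4.0≤5.0).
S4: not dominated.
S5: dominated by S2 (fuel 84≤94, tolls 72≤80, distance 67≤482, time 7.2≤10.0).
S6: dominated by S7 (fuel 17≤43, tolls 13≤39, distance 64≤338, time 4.0≤11.9).
S7: not dominated (best fuel).
S8: not dominated.
S9: dominated by S2 (fuel 84≤118, tolls 72≤78, distance 67≤230, time 7.2≤8.6).
S10: not dominated (best tolls).
Pareto-optimal: S4, S7, S8, S10 → 4.

4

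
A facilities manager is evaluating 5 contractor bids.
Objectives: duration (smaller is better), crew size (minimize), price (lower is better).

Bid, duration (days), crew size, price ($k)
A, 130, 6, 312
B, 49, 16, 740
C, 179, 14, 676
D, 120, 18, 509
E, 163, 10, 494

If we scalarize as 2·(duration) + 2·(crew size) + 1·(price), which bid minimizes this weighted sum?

A

A: 2·130 + 2·6 + 1·312 = 584
B: 2·49 + 2·16 + 1·740 = 870
C: 2·179 + 2·14 + 1·676 = 1062
D: 2·120 + 2·18 + 1·509 = 785
E: 2·163 + 2·10 + 1·494 = 840
Lowest: A at 584.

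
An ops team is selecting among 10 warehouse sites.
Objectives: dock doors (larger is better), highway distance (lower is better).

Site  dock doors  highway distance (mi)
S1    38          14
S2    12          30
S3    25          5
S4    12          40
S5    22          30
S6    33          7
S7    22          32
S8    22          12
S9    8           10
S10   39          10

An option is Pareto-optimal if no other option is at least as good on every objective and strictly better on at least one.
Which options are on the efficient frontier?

S1: dominated by S10 (dock doors 39≥38, highway distance 10≤14).
S2: dominated by S1 (dock doors 38≥12, highway distance 14≤30).
S3: not dominated (best highway distance).
S4: dominated by S1 (dock doors 38≥12, highway distance 14≤40).
S5: dominated by S1 (dock doors 38≥22, highway distance 14≤30).
S6: not dominated.
S7: dominated by S1 (dock doors 38≥22, highway distance 14≤32).
S8: dominated by S3 (dock doors 25≥22, highway distance 5≤12).
S9: dominated by S3 (dock doors 25≥8, highway distance 5≤10).
S10: not dominated (best dock doors).

S3, S6, S10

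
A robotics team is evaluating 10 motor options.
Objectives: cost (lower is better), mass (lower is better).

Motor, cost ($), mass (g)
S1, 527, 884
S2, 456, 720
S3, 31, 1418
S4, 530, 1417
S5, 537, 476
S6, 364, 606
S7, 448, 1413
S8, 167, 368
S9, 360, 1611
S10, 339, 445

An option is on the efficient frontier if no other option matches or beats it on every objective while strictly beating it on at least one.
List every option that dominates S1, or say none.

S2: cost 456≤527, mass 720≤884 — dominates S1.
S6: cost 364≤527, mass 606≤884 — dominates S1.
S8: cost 167≤527, mass 368≤884 — dominates S1.
S10: cost 339≤527, mass 445≤884 — dominates S1.
Others (S3, S4, S5, S7, S9) are each worse than S1 on at least one objective.

S2, S6, S8, S10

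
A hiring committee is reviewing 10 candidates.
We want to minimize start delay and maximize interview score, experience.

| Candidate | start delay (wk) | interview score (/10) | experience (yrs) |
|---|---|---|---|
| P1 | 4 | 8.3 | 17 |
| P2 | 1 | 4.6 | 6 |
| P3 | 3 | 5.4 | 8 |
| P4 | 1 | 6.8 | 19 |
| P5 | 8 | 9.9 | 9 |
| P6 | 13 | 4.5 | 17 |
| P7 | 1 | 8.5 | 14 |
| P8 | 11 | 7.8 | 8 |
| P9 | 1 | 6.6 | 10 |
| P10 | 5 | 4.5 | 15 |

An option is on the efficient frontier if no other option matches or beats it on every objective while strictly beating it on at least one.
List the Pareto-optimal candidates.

P1, P4, P5, P7

P1: not dominated.
P2: dominated by P4 (start delay 1≤1, interview score 6.8≥4.6, experience 19≥6).
P3: dominated by P4 (start delay 1≤3, interview score 6.8≥5.4, experience 19≥8).
P4: not dominated (best experience).
P5: not dominated (best interview score).
P6: dominated by P1 (start delay 4≤13, interview score 8.3≥4.5, experience 17≥17).
P7: not dominated.
P8: dominated by P1 (start delay 4≤11, interview score 8.3≥7.8, experience 17≥8).
P9: dominated by P4 (start delay 1≤1, interview score 6.8≥6.6, experience 19≥10).
P10: dominated by P1 (start delay 4≤5, interview score 8.3≥4.5, experience 17≥15).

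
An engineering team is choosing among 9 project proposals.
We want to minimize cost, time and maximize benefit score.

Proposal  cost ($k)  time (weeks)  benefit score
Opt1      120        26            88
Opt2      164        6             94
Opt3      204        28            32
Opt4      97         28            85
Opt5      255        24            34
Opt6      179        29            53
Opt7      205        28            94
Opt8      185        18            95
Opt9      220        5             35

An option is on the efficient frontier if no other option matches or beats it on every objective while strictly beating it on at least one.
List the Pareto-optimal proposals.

Opt1: not dominated.
Opt2: not dominated.
Opt3: dominated by Opt1 (cost 120≤204, time 26≤28, benefit score 88≥32).
Opt4: not dominated (best cost).
Opt5: dominated by Opt2 (cost 164≤255, time 6≤24, benefit score 94≥34).
Opt6: dominated by Opt1 (cost 120≤179, time 26≤29, benefit score 88≥53).
Opt7: dominated by Opt2 (cost 164≤205, time 6≤28, benefit score 94≥94).
Opt8: not dominated (best benefit score).
Opt9: not dominated (best time).

Opt1, Opt2, Opt4, Opt8, Opt9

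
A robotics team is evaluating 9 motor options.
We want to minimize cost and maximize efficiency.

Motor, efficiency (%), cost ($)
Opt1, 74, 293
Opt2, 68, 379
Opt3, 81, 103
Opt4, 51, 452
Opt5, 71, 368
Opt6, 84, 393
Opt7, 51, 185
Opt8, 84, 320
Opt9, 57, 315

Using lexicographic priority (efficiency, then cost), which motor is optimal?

Opt8

First maximize efficiency: best is 84, kept {Opt6, Opt8}.
Then minimize cost: best is 320, kept {Opt8}.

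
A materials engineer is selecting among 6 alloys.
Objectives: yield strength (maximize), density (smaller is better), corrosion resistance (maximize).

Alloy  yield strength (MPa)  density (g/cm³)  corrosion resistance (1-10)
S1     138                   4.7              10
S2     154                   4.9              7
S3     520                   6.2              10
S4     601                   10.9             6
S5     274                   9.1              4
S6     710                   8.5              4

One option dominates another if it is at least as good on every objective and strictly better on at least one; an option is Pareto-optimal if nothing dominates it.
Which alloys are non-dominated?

S1, S2, S3, S4, S6

S1: not dominated (best density).
S2: not dominated.
S3: not dominated.
S4: not dominated.
S5: dominated by S3 (yield strength 520≥274, density 6.2≤9.1, corrosion resistance 10≥4).
S6: not dominated (best yield strength).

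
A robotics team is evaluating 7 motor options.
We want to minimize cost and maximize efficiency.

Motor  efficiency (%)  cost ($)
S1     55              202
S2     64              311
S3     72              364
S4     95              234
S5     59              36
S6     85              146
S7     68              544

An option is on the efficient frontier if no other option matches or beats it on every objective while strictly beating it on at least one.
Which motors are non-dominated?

S4, S5, S6

S1: dominated by S5 (efficiency 59≥55, cost 36≤202).
S2: dominated by S4 (efficiency 95≥64, cost 234≤311).
S3: dominated by S4 (efficiency 95≥72, cost 234≤364).
S4: not dominated (best efficiency).
S5: not dominated (best cost).
S6: not dominated.
S7: dominated by S3 (efficiency 72≥68, cost 364≤544).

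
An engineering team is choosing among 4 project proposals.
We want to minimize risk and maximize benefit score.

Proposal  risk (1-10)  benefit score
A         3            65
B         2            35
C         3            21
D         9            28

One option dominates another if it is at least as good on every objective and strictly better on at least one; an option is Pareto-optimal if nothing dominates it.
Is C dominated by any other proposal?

A vs C: risk 3≤3, benefit score 65≥21 — A is at least as good on every objective and strictly better on at least one, so A dominates C.

Yes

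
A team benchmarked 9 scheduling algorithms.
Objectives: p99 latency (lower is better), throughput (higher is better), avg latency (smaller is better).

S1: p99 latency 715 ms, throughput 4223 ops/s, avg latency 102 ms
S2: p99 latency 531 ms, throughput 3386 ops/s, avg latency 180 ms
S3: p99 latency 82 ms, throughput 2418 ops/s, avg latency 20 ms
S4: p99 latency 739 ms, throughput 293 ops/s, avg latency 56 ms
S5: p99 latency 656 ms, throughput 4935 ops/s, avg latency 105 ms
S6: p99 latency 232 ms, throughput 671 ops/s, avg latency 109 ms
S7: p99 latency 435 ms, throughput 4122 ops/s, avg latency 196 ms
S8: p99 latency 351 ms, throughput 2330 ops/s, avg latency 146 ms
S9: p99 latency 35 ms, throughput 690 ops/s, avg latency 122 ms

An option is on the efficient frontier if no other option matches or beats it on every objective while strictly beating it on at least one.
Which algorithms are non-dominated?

S1, S2, S3, S5, S7, S9

S1: not dominated.
S2: not dominated.
S3: not dominated (best avg latency).
S4: dominated by S3 (p99 latency 82≤739, throughput 2418≥293, avg latency 20≤56).
S5: not dominated (best throughput).
S6: dominated by S3 (p99 latency 82≤232, throughput 2418≥671, avg latency 20≤109).
S7: not dominated.
S8: dominated by S3 (p99 latency 82≤351, throughput 2418≥2330, avg latency 20≤146).
S9: not dominated (best p99 latency).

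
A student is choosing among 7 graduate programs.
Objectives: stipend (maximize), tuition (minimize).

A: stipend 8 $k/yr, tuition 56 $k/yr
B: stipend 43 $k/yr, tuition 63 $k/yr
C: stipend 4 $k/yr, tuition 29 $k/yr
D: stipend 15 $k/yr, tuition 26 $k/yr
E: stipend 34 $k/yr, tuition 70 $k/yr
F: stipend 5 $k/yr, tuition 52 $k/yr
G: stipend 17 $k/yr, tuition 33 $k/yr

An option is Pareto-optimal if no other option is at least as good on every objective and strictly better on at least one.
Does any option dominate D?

No

A: worse on stipend (8 vs 15).
B: worse on tuition (63 vs 26).
C: worse on stipend (4 vs 15).
E: worse on tuition (70 vs 26).
F: worse on stipend (5 vs 15).
G: worse on tuition (33 vs 26).
No option is at least as good as D on every objective and strictly better on one.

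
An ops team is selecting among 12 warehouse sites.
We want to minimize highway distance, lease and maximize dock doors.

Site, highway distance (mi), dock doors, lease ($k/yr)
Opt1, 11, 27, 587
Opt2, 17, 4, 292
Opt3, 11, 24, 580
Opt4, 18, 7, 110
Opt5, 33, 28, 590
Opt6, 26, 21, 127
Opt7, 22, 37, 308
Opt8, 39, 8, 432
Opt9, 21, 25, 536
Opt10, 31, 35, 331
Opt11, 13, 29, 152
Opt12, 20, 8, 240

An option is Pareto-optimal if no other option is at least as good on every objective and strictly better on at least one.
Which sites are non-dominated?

Opt1, Opt3, Opt4, Opt6, Opt7, Opt11

Opt1: not dominated.
Opt2: dominated by Opt11 (highway distance 13≤17, dock doors 29≥4, lease 152≤292).
Opt3: not dominated.
Opt4: not dominated (best lease).
Opt5: dominated by Opt7 (highway distance 22≤33, dock doors 37≥28, lease 308≤590).
Opt6: not dominated.
Opt7: not dominated (best dock doors).
Opt8: dominated by Opt6 (highway distance 26≤39, dock doors 21≥8, lease 127≤432).
Opt9: dominated by Opt11 (highway distance 13≤21, dock doors 29≥25, lease 152≤536).
Opt10: dominated by Opt7 (highway distance 22≤31, dock doors 37≥35, lease 308≤331).
Opt11: not dominated.
Opt12: dominated by Opt11 (highway distance 13≤20, dock doors 29≥8, lease 152≤240).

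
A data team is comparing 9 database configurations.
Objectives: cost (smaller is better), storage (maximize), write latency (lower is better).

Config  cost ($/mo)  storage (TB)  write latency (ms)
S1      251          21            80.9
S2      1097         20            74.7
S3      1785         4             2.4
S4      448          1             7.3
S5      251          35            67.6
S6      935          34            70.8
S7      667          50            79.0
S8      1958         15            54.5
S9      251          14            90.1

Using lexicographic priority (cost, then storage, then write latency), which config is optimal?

S5

First minimize cost: best is 251, kept {S1, S5, S9}.
Then maximize storage: best is 35, kept {S5}.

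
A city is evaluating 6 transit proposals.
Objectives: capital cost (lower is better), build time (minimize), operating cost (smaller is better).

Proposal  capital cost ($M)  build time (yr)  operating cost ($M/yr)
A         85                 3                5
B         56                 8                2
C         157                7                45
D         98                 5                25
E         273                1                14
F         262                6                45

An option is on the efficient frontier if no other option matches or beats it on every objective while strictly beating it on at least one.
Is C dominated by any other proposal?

Yes

A vs C: capital cost 85≤157, build time 3≤7, operating cost 5≤45 — A is at least as good on every objective and strictly better on at least one, so A dominates C.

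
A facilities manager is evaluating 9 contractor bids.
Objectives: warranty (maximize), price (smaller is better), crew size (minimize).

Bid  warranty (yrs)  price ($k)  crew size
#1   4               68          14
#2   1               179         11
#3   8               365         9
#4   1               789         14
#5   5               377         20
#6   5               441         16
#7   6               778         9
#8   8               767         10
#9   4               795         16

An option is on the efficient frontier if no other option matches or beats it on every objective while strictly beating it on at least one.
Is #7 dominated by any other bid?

Yes

#3 vs #7: warranty 8≥6, price 365≤778, crew size 9≤9 — #3 is at least as good on every objective and strictly better on at least one, so #3 dominates #7.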